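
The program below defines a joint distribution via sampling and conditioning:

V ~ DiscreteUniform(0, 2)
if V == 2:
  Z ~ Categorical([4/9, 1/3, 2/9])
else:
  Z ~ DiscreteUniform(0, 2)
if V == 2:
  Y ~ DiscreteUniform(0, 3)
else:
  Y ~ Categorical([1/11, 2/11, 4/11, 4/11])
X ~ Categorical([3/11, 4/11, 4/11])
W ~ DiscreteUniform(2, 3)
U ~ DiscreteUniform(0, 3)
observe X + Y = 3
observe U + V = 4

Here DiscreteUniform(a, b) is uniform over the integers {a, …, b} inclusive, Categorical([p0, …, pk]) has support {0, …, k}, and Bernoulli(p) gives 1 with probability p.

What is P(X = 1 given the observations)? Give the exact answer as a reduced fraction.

P(X = 1 | obs) = 108/265

Enumerate traces; 36 have nonzero weight after conditioning:
  (V=1, Z=0, Y=1, X=2, W=2, U=3) weight 1/1089
  (V=1, Z=0, Y=1, X=2, W=3, U=3) weight 1/1089
  (V=1, Z=0, Y=2, X=1, W=2, U=3) weight 2/1089
  (V=1, Z=0, Y=2, X=1, W=3, U=3) weight 2/1089
  (V=1, Z=0, Y=3, X=0, W=2, U=3) weight 1/726
  (V=1, Z=0, Y=3, X=0, W=3, U=3) weight 1/726
  (V=1, Z=1, Y=1, X=2, W=2, U=3) weight 1/1089
  (V=1, Z=1, Y=1, X=2, W=3, U=3) weight 1/1089
  … 28 more
Group by X:
  weight(X=0) = 27/1936
  weight(X=1) = 9/484
  weight(X=2) = 19/1452
Total weight = 27/1936 + 9/484 + 19/1452 = 265/5808
P(X=0 | obs) = 27/1936 / 265/5808 = 81/265
P(X=1 | obs) = 9/484 / 265/5808 = 108/265
P(X=2 | obs) = 19/1452 / 265/5808 = 76/265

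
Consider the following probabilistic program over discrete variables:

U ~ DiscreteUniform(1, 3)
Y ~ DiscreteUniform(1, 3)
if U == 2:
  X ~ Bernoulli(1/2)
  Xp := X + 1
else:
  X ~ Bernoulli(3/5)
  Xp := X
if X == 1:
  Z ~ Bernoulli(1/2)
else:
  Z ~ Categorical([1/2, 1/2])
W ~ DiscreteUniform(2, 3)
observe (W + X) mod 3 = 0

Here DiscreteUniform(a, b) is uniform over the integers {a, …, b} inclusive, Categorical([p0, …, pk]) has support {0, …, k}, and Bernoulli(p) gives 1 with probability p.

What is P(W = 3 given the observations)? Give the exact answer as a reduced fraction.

Enumerate traces; 36 have nonzero weight after conditioning:
  (U=1, Y=1, X=0, Z=0, W=3) weight 1/90
  (U=1, Y=1, X=0, Z=1, W=3) weight 1/90
  (U=1, Y=1, X=1, Z=0, W=2) weight 1/60
  (U=1, Y=1, X=1, Z=1, W=2) weight 1/60
  (U=1, Y=2, X=0, Z=0, W=3) weight 1/90
  (U=1, Y=2, X=0, Z=1, W=3) weight 1/90
  (U=1, Y=2, X=1, Z=0, W=2) weight 1/60
  (U=1, Y=2, X=1, Z=1, W=2) weight 1/60
  … 28 more
Group by W:
  weight(W=2) = 17/60
  weight(W=3) = 13/60
Total weight = 17/60 + 13/60 = 1/2
P(W=2 | obs) = 17/60 / 1/2 = 17/30
P(W=3 | obs) = 13/60 / 1/2 = 13/30

P(W = 3 | obs) = 13/30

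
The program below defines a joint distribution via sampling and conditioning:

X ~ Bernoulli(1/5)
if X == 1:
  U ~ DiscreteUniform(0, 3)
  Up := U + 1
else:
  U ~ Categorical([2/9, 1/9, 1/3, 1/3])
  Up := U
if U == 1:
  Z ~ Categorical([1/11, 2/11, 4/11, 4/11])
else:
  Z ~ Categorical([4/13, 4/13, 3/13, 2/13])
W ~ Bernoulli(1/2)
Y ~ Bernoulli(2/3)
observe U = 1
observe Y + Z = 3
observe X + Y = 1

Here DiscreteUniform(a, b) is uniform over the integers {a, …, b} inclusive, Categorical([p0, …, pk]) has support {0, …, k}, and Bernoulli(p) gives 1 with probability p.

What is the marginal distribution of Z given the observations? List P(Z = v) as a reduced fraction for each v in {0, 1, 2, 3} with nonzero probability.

P(Z=2) = 32/41, P(Z=3) = 9/41

Enumerate traces; 4 have nonzero weight after conditioning:
  (X=0, U=1, Z=2, W=0, Y=1) weight 16/1485
  (X=0, U=1, Z=2, W=1, Y=1) weight 16/1485
  (X=1, U=1, Z=3, W=0, Y=0) weight 1/330
  (X=1, U=1, Z=3, W=1, Y=0) weight 1/330
Group by Z:
  weight(Z=2) = 32/1485
  weight(Z=3) = 1/165
Total weight = 32/1485 + 1/165 = 41/1485
P(Z=2 | obs) = 32/1485 / 41/1485 = 32/41
P(Z=3 | obs) = 1/165 / 41/1485 = 9/41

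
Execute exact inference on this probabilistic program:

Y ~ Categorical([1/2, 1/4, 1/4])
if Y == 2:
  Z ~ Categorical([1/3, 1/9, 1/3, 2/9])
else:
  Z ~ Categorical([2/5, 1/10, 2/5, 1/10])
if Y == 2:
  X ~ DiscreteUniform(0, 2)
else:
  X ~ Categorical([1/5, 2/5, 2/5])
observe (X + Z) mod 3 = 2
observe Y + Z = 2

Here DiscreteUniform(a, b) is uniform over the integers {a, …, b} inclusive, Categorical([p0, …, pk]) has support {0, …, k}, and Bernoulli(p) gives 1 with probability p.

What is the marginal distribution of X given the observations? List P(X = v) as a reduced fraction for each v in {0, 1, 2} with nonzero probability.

Enumerate traces; 3 have nonzero weight after conditioning:
  (Y=0, Z=2, X=0) weight 1/25
  (Y=1, Z=1, X=1) weight 1/100
  (Y=2, Z=0, X=2) weight 1/36
Group by X:
  weight(X=0) = 1/25
  weight(X=1) = 1/100
  weight(X=2) = 1/36
Total weight = 1/25 + 1/100 + 1/36 = 7/90
P(X=0 | obs) = 1/25 / 7/90 = 18/35
P(X=1 | obs) = 1/100 / 7/90 = 9/70
P(X=2 | obs) = 1/36 / 7/90 = 5/14

P(X=0) = 18/35, P(X=1) = 9/70, P(X=2) = 5/14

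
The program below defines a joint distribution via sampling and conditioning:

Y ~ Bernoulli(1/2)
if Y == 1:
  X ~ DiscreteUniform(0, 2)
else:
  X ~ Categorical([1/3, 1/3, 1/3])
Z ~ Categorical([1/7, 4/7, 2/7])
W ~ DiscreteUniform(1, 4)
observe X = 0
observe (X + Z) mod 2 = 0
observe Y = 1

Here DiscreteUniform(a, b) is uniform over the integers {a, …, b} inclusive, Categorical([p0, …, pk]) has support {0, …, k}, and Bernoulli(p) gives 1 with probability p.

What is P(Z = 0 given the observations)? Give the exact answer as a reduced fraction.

Enumerate traces; 8 have nonzero weight after conditioning:
  (Y=1, X=0, Z=0, W=1) weight 1/168
  (Y=1, X=0, Z=0, W=2) weight 1/168
  (Y=1, X=0, Z=0, W=3) weight 1/168
  (Y=1, X=0, Z=0, W=4) weight 1/168
  (Y=1, X=0, Z=2, W=1) weight 1/84
  (Y=1, X=0, Z=2, W=2) weight 1/84
  (Y=1, X=0, Z=2, W=3) weight 1/84
  (Y=1, X=0, Z=2, W=4) weight 1/84
Group by Z:
  weight(Z=0) = 1/42
  weight(Z=2) = 1/21
Total weight = 1/42 + 1/21 = 1/14
P(Z=0 | obs) = 1/42 / 1/14 = 1/3
P(Z=2 | obs) = 1/21 / 1/14 = 2/3

P(Z = 0 | obs) = 1/3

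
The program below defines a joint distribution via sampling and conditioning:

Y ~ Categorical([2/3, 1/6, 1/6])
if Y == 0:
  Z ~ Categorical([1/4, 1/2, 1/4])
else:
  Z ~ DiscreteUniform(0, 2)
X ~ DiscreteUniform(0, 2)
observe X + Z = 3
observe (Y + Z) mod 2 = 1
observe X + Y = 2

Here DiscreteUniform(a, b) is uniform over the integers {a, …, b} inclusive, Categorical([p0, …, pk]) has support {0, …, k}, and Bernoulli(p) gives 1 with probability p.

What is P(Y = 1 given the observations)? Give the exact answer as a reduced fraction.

P(Y = 1 | obs) = 1/7

Enumerate traces; 2 have nonzero weight after conditioning:
  (Y=0, Z=1, X=2) weight 1/9
  (Y=1, Z=2, X=1) weight 1/54
Group by Y:
  weight(Y=0) = 1/9
  weight(Y=1) = 1/54
Total weight = 1/9 + 1/54 = 7/54
P(Y=0 | obs) = 1/9 / 7/54 = 6/7
P(Y=1 | obs) = 1/54 / 7/54 = 1/7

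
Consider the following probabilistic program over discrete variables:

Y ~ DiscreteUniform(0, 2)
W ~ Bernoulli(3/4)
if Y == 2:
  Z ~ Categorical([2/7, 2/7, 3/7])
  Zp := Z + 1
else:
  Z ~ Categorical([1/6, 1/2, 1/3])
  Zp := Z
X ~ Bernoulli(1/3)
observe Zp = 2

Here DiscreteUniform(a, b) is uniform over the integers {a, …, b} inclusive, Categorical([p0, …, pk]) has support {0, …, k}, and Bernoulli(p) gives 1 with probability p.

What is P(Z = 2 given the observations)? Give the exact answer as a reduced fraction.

Enumerate traces; 12 have nonzero weight after conditioning:
  (Y=0, W=0, Z=2, X=0) weight 1/54
  (Y=0, W=0, Z=2, X=1) weight 1/108
  (Y=0, W=1, Z=2, X=0) weight 1/18
  (Y=0, W=1, Z=2, X=1) weight 1/36
  (Y=1, W=0, Z=2, X=0) weight 1/54
  (Y=1, W=0, Z=2, X=1) weight 1/108
  (Y=1, W=1, Z=2, X=0) weight 1/18
  (Y=1, W=1, Z=2, X=1) weight 1/36
  (Y=2, W=0, Z=1, X=0) weight 1/63
  … 3 more
Group by Z:
  weight(Z=1) = 2/21
  weight(Z=2) = 2/9
Total weight = 2/21 + 2/9 = 20/63
P(Z=1 | obs) = 2/21 / 20/63 = 3/10
P(Z=2 | obs) = 2/9 / 20/63 = 7/10

P(Z = 2 | obs) = 7/10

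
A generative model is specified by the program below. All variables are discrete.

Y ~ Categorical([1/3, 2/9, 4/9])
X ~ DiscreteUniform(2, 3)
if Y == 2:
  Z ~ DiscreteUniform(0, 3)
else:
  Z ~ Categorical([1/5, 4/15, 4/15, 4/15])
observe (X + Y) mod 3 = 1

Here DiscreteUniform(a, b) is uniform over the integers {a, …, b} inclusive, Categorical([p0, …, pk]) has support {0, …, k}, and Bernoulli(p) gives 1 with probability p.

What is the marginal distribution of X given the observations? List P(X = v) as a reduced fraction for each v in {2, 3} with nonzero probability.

Enumerate traces; 8 have nonzero weight after conditioning:
  (Y=1, X=3, Z=0) weight 1/45
  (Y=1, X=3, Z=1) weight 4/135
  (Y=1, X=3, Z=2) weight 4/135
  (Y=1, X=3, Z=3) weight 4/135
  (Y=2, X=2, Z=0) weight 1/18
  (Y=2, X=2, Z=1) weight 1/18
  (Y=2, X=2, Z=2) weight 1/18
  (Y=2, X=2, Z=3) weight 1/18
Group by X:
  weight(X=2) = 2/9
  weight(X=3) = 1/9
Total weight = 2/9 + 1/9 = 1/3
P(X=2 | obs) = 2/9 / 1/3 = 2/3
P(X=3 | obs) = 1/9 / 1/3 = 1/3

P(X=2) = 2/3, P(X=3) = 1/3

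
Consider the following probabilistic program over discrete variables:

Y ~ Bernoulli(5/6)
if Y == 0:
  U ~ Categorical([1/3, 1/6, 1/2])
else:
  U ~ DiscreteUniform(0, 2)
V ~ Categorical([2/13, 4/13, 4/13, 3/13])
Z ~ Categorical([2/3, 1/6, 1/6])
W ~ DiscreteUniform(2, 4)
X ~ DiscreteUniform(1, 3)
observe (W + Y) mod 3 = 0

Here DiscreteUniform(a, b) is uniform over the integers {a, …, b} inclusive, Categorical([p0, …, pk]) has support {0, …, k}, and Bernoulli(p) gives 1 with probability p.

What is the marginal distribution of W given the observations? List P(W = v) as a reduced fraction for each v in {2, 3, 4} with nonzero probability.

Enumerate traces; 216 have nonzero weight after conditioning:
  (Y=0, U=0, V=0, Z=0, W=3, X=1) weight 2/3159
  (Y=0, U=0, V=0, Z=0, W=3, X=2) weight 2/3159
  (Y=0, U=0, V=0, Z=0, W=3, X=3) weight 2/3159
  (Y=0, U=0, V=0, Z=1, W=3, X=1) weight 1/6318
  (Y=0, U=0, V=0, Z=1, W=3, X=2) weight 1/6318
  (Y=0, U=0, V=0, Z=1, W=3, X=3) weight 1/6318
  (Y=0, U=0, V=0, Z=2, W=3, X=1) weight 1/6318
  (Y=0, U=0, V=0, Z=2, W=3, X=2) weight 1/6318
  (Y=1, U=0, V=0, Z=0, W=2, X=1) weight 10/3159
  … 207 more
Group by W:
  weight(W=2) = 5/18
  weight(W=3) = 1/18
Total weight = 5/18 + 1/18 = 1/3
P(W=2 | obs) = 5/18 / 1/3 = 5/6
P(W=3 | obs) = 1/18 / 1/3 = 1/6

P(W=2) = 5/6, P(W=3) = 1/6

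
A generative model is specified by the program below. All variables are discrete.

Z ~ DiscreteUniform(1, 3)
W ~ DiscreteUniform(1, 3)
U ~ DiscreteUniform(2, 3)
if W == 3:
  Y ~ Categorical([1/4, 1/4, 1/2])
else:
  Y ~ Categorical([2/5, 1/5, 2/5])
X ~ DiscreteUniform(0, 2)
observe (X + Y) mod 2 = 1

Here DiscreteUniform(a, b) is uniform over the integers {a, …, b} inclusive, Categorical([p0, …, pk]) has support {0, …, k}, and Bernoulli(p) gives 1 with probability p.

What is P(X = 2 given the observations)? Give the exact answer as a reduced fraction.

Enumerate traces; 72 have nonzero weight after conditioning:
  (Z=1, W=1, U=2, Y=0, X=1) weight 1/135
  (Z=1, W=1, U=2, Y=1, X=0) weight 1/270
  (Z=1, W=1, U=2, Y=1, X=2) weight 1/270
  (Z=1, W=1, U=2, Y=2, X=1) weight 1/135
  (Z=1, W=1, U=3, Y=0, X=1) weight 1/135
  (Z=1, W=1, U=3, Y=1, X=0) weight 1/270
  (Z=1, W=1, U=3, Y=1, X=2) weight 1/270
  (Z=1, W=1, U=3, Y=2, X=1) weight 1/135
  … 64 more
Group by X:
  weight(X=0) = 13/180
  weight(X=1) = 47/180
  weight(X=2) = 13/180
Total weight = 13/180 + 47/180 + 13/180 = 73/180
P(X=0 | obs) = 13/180 / 73/180 = 13/73
P(X=1 | obs) = 47/180 / 73/180 = 47/73
P(X=2 | obs) = 13/180 / 73/180 = 13/73

P(X = 2 | obs) = 13/73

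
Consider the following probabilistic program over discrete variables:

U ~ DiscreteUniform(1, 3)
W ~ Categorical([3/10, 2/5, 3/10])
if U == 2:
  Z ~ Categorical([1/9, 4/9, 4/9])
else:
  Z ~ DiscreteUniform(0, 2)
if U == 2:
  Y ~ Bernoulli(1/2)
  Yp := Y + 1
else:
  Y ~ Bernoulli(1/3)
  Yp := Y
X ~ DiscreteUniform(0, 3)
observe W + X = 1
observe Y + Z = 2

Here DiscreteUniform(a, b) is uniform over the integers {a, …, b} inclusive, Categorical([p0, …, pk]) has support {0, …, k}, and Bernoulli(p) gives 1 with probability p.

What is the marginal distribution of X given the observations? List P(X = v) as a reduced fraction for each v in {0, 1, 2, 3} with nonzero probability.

Enumerate traces; 12 have nonzero weight after conditioning:
  (U=1, W=0, Z=1, Y=1, X=1) weight 1/360
  (U=1, W=0, Z=2, Y=0, X=1) weight 1/180
  (U=1, W=1, Z=1, Y=1, X=0) weight 1/270
  (U=1, W=1, Z=2, Y=0, X=0) weight 1/135
  (U=2, W=0, Z=1, Y=1, X=1) weight 1/180
  (U=2, W=0, Z=2, Y=0, X=1) weight 1/180
  (U=2, W=1, Z=1, Y=1, X=0) weight 1/135
  (U=2, W=1, Z=2, Y=0, X=0) weight 1/135
  … 4 more
Group by X:
  weight(X=0) = 1/27
  weight(X=1) = 1/36
Total weight = 1/27 + 1/36 = 7/108
P(X=0 | obs) = 1/27 / 7/108 = 4/7
P(X=1 | obs) = 1/36 / 7/108 = 3/7

P(X=0) = 4/7, P(X=1) = 3/7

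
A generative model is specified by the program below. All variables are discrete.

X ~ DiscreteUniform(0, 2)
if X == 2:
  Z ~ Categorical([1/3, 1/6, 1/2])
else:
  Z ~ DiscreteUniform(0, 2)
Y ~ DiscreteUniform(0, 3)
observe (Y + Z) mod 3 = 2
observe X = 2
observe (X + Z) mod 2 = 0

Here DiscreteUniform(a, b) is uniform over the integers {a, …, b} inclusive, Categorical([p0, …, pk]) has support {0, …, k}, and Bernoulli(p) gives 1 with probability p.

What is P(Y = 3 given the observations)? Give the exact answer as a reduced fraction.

P(Y = 3 | obs) = 3/8

Enumerate traces; 3 have nonzero weight after conditioning:
  (X=2, Z=0, Y=2) weight 1/36
  (X=2, Z=2, Y=0) weight 1/24
  (X=2, Z=2, Y=3) weight 1/24
Group by Y:
  weight(Y=0) = 1/24
  weight(Y=2) = 1/36
  weight(Y=3) = 1/24
Total weight = 1/24 + 1/36 + 1/24 = 1/9
P(Y=0 | obs) = 1/24 / 1/9 = 3/8
P(Y=2 | obs) = 1/36 / 1/9 = 1/4
P(Y=3 | obs) = 1/24 / 1/9 = 3/8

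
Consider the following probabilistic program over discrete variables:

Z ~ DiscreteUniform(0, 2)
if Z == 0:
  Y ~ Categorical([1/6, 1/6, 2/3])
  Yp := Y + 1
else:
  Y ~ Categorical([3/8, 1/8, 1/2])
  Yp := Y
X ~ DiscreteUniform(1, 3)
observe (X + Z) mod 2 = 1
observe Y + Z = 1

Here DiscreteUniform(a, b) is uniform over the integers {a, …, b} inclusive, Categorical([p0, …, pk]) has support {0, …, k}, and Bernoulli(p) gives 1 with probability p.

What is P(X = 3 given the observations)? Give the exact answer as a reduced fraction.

P(X = 3 | obs) = 4/17

Enumerate traces; 3 have nonzero weight after conditioning:
  (Z=0, Y=1, X=1) weight 1/54
  (Z=0, Y=1, X=3) weight 1/54
  (Z=1, Y=0, X=2) weight 1/24
Group by X:
  weight(X=1) = 1/54
  weight(X=2) = 1/24
  weight(X=3) = 1/54
Total weight = 1/54 + 1/24 + 1/54 = 17/216
P(X=1 | obs) = 1/54 / 17/216 = 4/17
P(X=2 | obs) = 1/24 / 17/216 = 9/17
P(X=3 | obs) = 1/54 / 17/216 = 4/17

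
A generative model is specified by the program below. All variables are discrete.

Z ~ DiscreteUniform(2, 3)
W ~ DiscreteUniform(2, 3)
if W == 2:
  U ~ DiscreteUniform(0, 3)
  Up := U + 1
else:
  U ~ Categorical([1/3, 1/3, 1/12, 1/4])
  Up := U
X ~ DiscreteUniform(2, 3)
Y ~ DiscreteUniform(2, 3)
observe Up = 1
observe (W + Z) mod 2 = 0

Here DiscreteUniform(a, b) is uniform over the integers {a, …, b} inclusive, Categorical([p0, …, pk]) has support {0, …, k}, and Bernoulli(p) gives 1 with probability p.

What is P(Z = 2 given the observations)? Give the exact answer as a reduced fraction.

P(Z = 2 | obs) = 3/7

Enumerate traces; 8 have nonzero weight after conditioning:
  (Z=2, W=2, U=0, X=2, Y=2) weight 1/64
  (Z=2, W=2, U=0, X=2, Y=3) weight 1/64
  (Z=2, W=2, U=0, X=3, Y=2) weight 1/64
  (Z=2, W=2, U=0, X=3, Y=3) weight 1/64
  (Z=3, W=3, U=1, X=2, Y=2) weight 1/48
  (Z=3, W=3, U=1, X=2, Y=3) weight 1/48
  (Z=3, W=3, U=1, X=3, Y=2) weight 1/48
  (Z=3, W=3, U=1, X=3, Y=3) weight 1/48
Group by Z:
  weight(Z=2) = 1/16
  weight(Z=3) = 1/12
Total weight = 1/16 + 1/12 = 7/48
P(Z=2 | obs) = 1/16 / 7/48 = 3/7
P(Z=3 | obs) = 1/12 / 7/48 = 4/7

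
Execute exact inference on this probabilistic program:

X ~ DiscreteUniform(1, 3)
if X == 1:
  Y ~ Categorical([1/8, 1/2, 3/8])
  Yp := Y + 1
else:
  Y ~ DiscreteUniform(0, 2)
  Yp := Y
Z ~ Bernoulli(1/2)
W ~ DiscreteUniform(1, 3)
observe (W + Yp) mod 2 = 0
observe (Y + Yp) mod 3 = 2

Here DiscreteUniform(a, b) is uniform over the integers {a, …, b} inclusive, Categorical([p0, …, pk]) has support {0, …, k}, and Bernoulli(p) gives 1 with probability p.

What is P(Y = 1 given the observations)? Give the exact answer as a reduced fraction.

P(Y = 1 | obs) = 16/25

Enumerate traces; 12 have nonzero weight after conditioning:
  (X=1, Y=2, Z=0, W=1) weight 1/48
  (X=1, Y=2, Z=0, W=3) weight 1/48
  (X=1, Y=2, Z=1, W=1) weight 1/48
  (X=1, Y=2, Z=1, W=3) weight 1/48
  (X=2, Y=1, Z=0, W=1) weight 1/54
  (X=2, Y=1, Z=0, W=3) weight 1/54
  (X=2, Y=1, Z=1, W=1) weight 1/54
  (X=2, Y=1, Z=1, W=3) weight 1/54
  … 4 more
Group by Y:
  weight(Y=1) = 4/27
  weight(Y=2) = 1/12
Total weight = 4/27 + 1/12 = 25/108
P(Y=1 | obs) = 4/27 / 25/108 = 16/25
P(Y=2 | obs) = 1/12 / 25/108 = 9/25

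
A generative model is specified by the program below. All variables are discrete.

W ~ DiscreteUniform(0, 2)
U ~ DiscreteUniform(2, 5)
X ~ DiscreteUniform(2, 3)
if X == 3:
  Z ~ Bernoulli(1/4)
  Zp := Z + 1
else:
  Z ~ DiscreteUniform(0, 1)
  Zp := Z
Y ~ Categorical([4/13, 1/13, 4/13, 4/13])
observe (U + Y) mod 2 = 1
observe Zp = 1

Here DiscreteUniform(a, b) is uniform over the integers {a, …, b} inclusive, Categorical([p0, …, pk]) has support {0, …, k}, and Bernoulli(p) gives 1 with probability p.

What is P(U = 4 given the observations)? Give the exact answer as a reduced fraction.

Enumerate traces; 48 have nonzero weight after conditioning:
  (W=0, U=2, X=2, Z=1, Y=1) weight 1/624
  (W=0, U=2, X=2, Z=1, Y=3) weight 1/156
  (W=0, U=2, X=3, Z=0, Y=1) weight 1/416
  (W=0, U=2, X=3, Z=0, Y=3) weight 1/104
  (W=0, U=3, X=2, Z=1, Y=0) weight 1/156
  (W=0, U=3, X=2, Z=1, Y=2) weight 1/156
  (W=0, U=3, X=3, Z=0, Y=0) weight 1/104
  (W=0, U=3, X=3, Z=0, Y=2) weight 1/104
  (W=0, U=4, X=2, Z=1, Y=1) weight 1/624
  (W=0, U=5, X=2, Z=1, Y=0) weight 1/156
  … 38 more
Group by U:
  weight(U=2) = 25/416
  weight(U=3) = 5/52
  weight(U=4) = 25/416
  weight(U=5) = 5/52
Total weight = 25/416 + 5/52 + 25/416 + 5/52 = 5/16
P(U=2 | obs) = 25/416 / 5/16 = 5/26
P(U=3 | obs) = 5/52 / 5/16 = 4/13
P(U=4 | obs) = 25/416 / 5/16 = 5/26
P(U=5 | obs) = 5/52 / 5/16 = 4/13

P(U = 4 | obs) = 5/26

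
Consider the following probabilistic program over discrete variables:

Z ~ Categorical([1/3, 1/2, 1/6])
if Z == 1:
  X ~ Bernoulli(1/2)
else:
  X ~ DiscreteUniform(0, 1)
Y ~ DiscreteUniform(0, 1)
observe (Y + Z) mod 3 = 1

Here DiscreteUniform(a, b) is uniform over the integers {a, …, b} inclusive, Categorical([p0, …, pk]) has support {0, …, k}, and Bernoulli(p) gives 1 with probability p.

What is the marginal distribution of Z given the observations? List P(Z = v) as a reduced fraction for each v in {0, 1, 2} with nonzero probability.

Enumerate traces; 4 have nonzero weight after conditioning:
  (Z=0, X=0, Y=1) weight 1/12
  (Z=0, X=1, Y=1) weight 1/12
  (Z=1, X=0, Y=0) weight 1/8
  (Z=1, X=1, Y=0) weight 1/8
Group by Z:
  weight(Z=0) = 1/6
  weight(Z=1) = 1/4
Total weight = 1/6 + 1/4 = 5/12
P(Z=0 | obs) = 1/6 / 5/12 = 2/5
P(Z=1 | obs) = 1/4 / 5/12 = 3/5

P(Z=0) = 2/5, P(Z=1) = 3/5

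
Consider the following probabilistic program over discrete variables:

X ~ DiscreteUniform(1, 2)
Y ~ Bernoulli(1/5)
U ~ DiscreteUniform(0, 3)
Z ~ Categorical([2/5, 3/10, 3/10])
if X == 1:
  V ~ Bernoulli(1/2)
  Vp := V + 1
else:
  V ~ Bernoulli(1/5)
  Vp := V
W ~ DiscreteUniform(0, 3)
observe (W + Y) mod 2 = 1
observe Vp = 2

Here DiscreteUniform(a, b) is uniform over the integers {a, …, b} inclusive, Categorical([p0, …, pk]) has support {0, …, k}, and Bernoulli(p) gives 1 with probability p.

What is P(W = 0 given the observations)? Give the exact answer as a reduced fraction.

P(W = 0 | obs) = 1/10

Enumerate traces; 48 have nonzero weight after conditioning:
  (X=1, Y=0, U=0, Z=0, V=1, W=1) weight 1/200
  (X=1, Y=0, U=0, Z=0, V=1, W=3) weight 1/200
  (X=1, Y=0, U=0, Z=1, V=1, W=1) weight 3/800
  (X=1, Y=0, U=0, Z=1, V=1, W=3) weight 3/800
  (X=1, Y=0, U=0, Z=2, V=1, W=1) weight 3/800
  (X=1, Y=0, U=0, Z=2, V=1, W=3) weight 3/800
  (X=1, Y=0, U=1, Z=0, V=1, W=1) weight 1/200
  (X=1, Y=0, U=1, Z=0, V=1, W=3) weight 1/200
  (X=1, Y=1, U=0, Z=0, V=1, W=0) weight 1/800
  (X=1, Y=1, U=0, Z=0, V=1, W=2) weight 1/800
  … 38 more
Group by W:
  weight(W=0) = 1/80
  weight(W=1) = 1/20
  weight(W=2) = 1/80
  weight(W=3) = 1/20
Total weight = 1/80 + 1/20 + 1/80 + 1/20 = 1/8
P(W=0 | obs) = 1/80 / 1/8 = 1/10
P(W=1 | obs) = 1/20 / 1/8 = 2/5
P(W=2 | obs) = 1/80 / 1/8 = 1/10
P(W=3 | obs) = 1/20 / 1/8 = 2/5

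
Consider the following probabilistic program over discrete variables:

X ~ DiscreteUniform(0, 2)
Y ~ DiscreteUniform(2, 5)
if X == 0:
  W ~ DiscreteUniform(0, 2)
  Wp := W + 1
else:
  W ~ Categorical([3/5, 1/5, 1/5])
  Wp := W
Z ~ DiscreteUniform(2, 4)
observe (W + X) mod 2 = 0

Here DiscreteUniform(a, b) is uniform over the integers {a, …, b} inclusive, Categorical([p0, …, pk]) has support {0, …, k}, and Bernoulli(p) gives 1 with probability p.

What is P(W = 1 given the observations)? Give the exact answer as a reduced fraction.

Enumerate traces; 60 have nonzero weight after conditioning:
  (X=0, Y=2, W=0, Z=2) weight 1/108
  (X=0, Y=2, W=0, Z=3) weight 1/108
  (X=0, Y=2, W=0, Z=4) weight 1/108
  (X=0, Y=2, W=2, Z=2) weight 1/108
  (X=0, Y=2, W=2, Z=3) weight 1/108
  (X=0, Y=2, W=2, Z=4) weight 1/108
  (X=0, Y=3, W=0, Z=2) weight 1/108
  (X=0, Y=3, W=0, Z=3) weight 1/108
  (X=1, Y=2, W=1, Z=2) weight 1/180
  … 51 more
Group by W:
  weight(W=0) = 14/45
  weight(W=1) = 1/15
  weight(W=2) = 8/45
Total weight = 14/45 + 1/15 + 8/45 = 5/9
P(W=0 | obs) = 14/45 / 5/9 = 14/25
P(W=1 | obs) = 1/15 / 5/9 = 3/25
P(W=2 | obs) = 8/45 / 5/9 = 8/25

P(W = 1 | obs) = 3/25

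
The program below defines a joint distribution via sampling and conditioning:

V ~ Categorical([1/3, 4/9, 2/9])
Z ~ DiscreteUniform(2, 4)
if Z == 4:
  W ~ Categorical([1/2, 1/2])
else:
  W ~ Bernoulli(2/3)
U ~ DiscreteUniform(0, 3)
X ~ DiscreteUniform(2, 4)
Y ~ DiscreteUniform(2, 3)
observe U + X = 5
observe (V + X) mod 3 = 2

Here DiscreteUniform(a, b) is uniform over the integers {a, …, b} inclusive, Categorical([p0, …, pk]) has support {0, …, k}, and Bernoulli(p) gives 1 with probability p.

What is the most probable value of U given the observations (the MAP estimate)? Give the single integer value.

argmax_v P(U = v | obs) = 1

Enumerate traces; 36 have nonzero weight after conditioning:
  (V=0, Z=2, W=0, U=3, X=2, Y=2) weight 1/648
  (V=0, Z=2, W=0, U=3, X=2, Y=3) weight 1/648
  (V=0, Z=2, W=1, U=3, X=2, Y=2) weight 1/324
  (V=0, Z=2, W=1, U=3, X=2, Y=3) weight 1/324
  (V=0, Z=3, W=0, U=3, X=2, Y=2) weight 1/648
  (V=0, Z=3, W=0, U=3, X=2, Y=3) weight 1/648
  (V=0, Z=3, W=1, U=3, X=2, Y=2) weight 1/324
  (V=0, Z=3, W=1, U=3, X=2, Y=3) weight 1/324
  (V=1, Z=2, W=0, U=1, X=4, Y=2) weight 1/486
  (V=2, Z=2, W=0, U=2, X=3, Y=2) weight 1/972
  … 26 more
Group by U:
  weight(U=1) = 1/27
  weight(U=2) = 1/54
  weight(U=3) = 1/36
Total weight = 1/27 + 1/54 + 1/36 = 1/12
P(U=1 | obs) = 1/27 / 1/12 = 4/9
P(U=2 | obs) = 1/54 / 1/12 = 2/9
P(U=3 | obs) = 1/36 / 1/12 = 1/3
argmax = 1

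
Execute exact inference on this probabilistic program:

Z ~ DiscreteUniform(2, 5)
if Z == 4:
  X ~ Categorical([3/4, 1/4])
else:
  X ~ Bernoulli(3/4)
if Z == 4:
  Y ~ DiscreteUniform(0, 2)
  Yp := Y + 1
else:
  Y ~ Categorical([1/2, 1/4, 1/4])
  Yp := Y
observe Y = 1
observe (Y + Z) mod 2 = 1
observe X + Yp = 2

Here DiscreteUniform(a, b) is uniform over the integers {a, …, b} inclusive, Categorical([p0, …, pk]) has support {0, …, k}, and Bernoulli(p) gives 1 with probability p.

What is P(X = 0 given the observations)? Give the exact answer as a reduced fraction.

Enumerate traces; 2 have nonzero weight after conditioning:
  (Z=2, X=1, Y=1) weight 3/64
  (Z=4, X=0, Y=1) weight 1/16
Group by X:
  weight(X=0) = 1/16
  weight(X=1) = 3/64
Total weight = 1/16 + 3/64 = 7/64
P(X=0 | obs) = 1/16 / 7/64 = 4/7
P(X=1 | obs) = 3/64 / 7/64 = 3/7

P(X = 0 | obs) = 4/7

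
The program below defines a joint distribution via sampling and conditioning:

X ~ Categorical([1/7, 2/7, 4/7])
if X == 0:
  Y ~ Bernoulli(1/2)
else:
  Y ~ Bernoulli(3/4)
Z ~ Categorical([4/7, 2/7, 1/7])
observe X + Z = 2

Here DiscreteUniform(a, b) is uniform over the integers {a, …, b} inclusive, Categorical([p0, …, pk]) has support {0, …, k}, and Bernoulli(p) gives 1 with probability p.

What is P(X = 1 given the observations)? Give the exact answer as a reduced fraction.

P(X = 1 | obs) = 4/21

Enumerate traces; 6 have nonzero weight after conditioning:
  (X=0, Y=0, Z=2) weight 1/98
  (X=0, Y=1, Z=2) weight 1/98
  (X=1, Y=0, Z=1) weight 1/49
  (X=1, Y=1, Z=1) weight 3/49
  (X=2, Y=0, Z=0) weight 4/49
  (X=2, Y=1, Z=0) weight 12/49
Group by X:
  weight(X=0) = 1/49
  weight(X=1) = 4/49
  weight(X=2) = 16/49
Total weight = 1/49 + 4/49 + 16/49 = 3/7
P(X=0 | obs) = 1/49 / 3/7 = 1/21
P(X=1 | obs) = 4/49 / 3/7 = 4/21
P(X=2 | obs) = 16/49 / 3/7 = 16/21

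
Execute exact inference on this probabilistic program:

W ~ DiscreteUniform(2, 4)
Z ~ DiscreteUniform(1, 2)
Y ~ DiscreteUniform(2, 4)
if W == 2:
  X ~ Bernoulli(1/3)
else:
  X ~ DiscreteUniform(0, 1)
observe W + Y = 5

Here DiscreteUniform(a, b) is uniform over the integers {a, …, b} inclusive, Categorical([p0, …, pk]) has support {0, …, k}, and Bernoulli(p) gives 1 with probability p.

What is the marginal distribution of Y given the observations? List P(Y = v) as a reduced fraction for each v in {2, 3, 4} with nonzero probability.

Enumerate traces; 8 have nonzero weight after conditioning:
  (W=2, Z=1, Y=3, X=0) weight 1/27
  (W=2, Z=1, Y=3, X=1) weight 1/54
  (W=2, Z=2, Y=3, X=0) weight 1/27
  (W=2, Z=2, Y=3, X=1) weight 1/54
  (W=3, Z=1, Y=2, X=0) weight 1/36
  (W=3, Z=1, Y=2, X=1) weight 1/36
  (W=3, Z=2, Y=2, X=0) weight 1/36
  (W=3, Z=2, Y=2, X=1) weight 1/36
Group by Y:
  weight(Y=2) = 1/9
  weight(Y=3) = 1/9
Total weight = 1/9 + 1/9 = 2/9
P(Y=2 | obs) = 1/9 / 2/9 = 1/2
P(Y=3 | obs) = 1/9 / 2/9 = 1/2

P(Y=2) = 1/2, P(Y=3) = 1/2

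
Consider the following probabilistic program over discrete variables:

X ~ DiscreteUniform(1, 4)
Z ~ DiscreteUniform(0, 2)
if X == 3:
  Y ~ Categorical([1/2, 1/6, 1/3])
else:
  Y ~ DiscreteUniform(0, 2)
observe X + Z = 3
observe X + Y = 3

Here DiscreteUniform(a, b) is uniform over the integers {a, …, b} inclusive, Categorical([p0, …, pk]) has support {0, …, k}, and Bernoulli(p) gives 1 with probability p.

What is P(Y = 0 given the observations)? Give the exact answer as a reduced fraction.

Enumerate traces; 3 have nonzero weight after conditioning:
  (X=1, Z=2, Y=2) weight 1/36
  (X=2, Z=1, Y=1) weight 1/36
  (X=3, Z=0, Y=0) weight 1/24
Group by Y:
  weight(Y=0) = 1/24
  weight(Y=1) = 1/36
  weight(Y=2) = 1/36
Total weight = 1/24 + 1/36 + 1/36 = 7/72
P(Y=0 | obs) = 1/24 / 7/72 = 3/7
P(Y=1 | obs) = 1/36 / 7/72 = 2/7
P(Y=2 | obs) = 1/36 / 7/72 = 2/7

P(Y = 0 | obs) = 3/7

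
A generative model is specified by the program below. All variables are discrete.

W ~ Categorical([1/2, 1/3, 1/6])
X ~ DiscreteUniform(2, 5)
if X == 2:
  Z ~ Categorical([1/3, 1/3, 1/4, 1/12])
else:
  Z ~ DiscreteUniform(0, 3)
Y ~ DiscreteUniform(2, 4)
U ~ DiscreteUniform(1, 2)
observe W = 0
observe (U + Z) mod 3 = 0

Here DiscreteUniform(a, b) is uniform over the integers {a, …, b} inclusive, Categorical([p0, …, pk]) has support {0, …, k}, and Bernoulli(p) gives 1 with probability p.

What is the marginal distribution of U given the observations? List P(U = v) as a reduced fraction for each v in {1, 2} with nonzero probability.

Enumerate traces; 24 have nonzero weight after conditioning:
  (W=0, X=2, Z=1, Y=2, U=2) weight 1/144
  (W=0, X=2, Z=1, Y=3, U=2) weight 1/144
  (W=0, X=2, Z=1, Y=4, U=2) weight 1/144
  (W=0, X=2, Z=2, Y=2, U=1) weight 1/192
  (W=0, X=2, Z=2, Y=3, U=1) weight 1/192
  (W=0, X=2, Z=2, Y=4, U=1) weight 1/192
  (W=0, X=3, Z=1, Y=2, U=2) weight 1/192
  (W=0, X=3, Z=1, Y=3, U=2) weight 1/192
  … 16 more
Group by U:
  weight(U=1) = 1/16
  weight(U=2) = 13/192
Total weight = 1/16 + 13/192 = 25/192
P(U=1 | obs) = 1/16 / 25/192 = 12/25
P(U=2 | obs) = 13/192 / 25/192 = 13/25

P(U=1) = 12/25, P(U=2) = 13/25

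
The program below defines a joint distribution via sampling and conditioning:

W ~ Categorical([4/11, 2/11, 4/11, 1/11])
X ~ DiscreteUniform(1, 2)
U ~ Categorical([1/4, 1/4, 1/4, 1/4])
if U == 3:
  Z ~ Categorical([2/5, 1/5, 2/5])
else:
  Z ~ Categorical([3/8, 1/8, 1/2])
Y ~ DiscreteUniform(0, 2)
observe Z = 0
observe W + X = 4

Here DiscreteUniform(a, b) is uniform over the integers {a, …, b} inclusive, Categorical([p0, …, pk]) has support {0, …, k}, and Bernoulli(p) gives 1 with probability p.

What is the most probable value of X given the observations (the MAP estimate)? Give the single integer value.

argmax_v P(X = v | obs) = 2

Enumerate traces; 24 have nonzero weight after conditioning:
  (W=2, X=2, U=0, Z=0, Y=0) weight 1/176
  (W=2, X=2, U=0, Z=0, Y=1) weight 1/176
  (W=2, X=2, U=0, Z=0, Y=2) weight 1/176
  (W=2, X=2, U=1, Z=0, Y=0) weight 1/176
  (W=2, X=2, U=1, Z=0, Y=1) weight 1/176
  (W=2, X=2, U=1, Z=0, Y=2) weight 1/176
  (W=2, X=2, U=2, Z=0, Y=0) weight 1/176
  (W=2, X=2, U=2, Z=0, Y=1) weight 1/176
  (W=3, X=1, U=0, Z=0, Y=0) weight 1/704
  … 15 more
Group by X:
  weight(X=1) = 61/3520
  weight(X=2) = 61/880
Total weight = 61/3520 + 61/880 = 61/704
P(X=1 | obs) = 61/3520 / 61/704 = 1/5
P(X=2 | obs) = 61/880 / 61/704 = 4/5
argmax = 2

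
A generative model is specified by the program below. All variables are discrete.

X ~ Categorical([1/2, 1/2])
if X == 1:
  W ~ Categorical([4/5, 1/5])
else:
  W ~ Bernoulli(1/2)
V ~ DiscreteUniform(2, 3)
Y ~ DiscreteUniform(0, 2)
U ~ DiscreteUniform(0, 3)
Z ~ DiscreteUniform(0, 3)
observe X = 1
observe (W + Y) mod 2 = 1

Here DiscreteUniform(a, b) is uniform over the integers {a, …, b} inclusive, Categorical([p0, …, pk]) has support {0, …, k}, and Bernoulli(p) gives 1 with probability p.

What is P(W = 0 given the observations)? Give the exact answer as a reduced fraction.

P(W = 0 | obs) = 2/3

Enumerate traces; 96 have nonzero weight after conditioning:
  (X=1, W=0, V=2, Y=1, U=0, Z=0) weight 1/240
  (X=1, W=0, V=2, Y=1, U=0, Z=1) weight 1/240
  (X=1, W=0, V=2, Y=1, U=0, Z=2) weight 1/240
  (X=1, W=0, V=2, Y=1, U=0, Z=3) weight 1/240
  (X=1, W=0, V=2, Y=1, U=1, Z=0) weight 1/240
  (X=1, W=0, V=2, Y=1, U=1, Z=1) weight 1/240
  (X=1, W=0, V=2, Y=1, U=1, Z=2) weight 1/240
  (X=1, W=0, V=2, Y=1, U=1, Z=3) weight 1/240
  (X=1, W=1, V=2, Y=0, U=0, Z=0) weight 1/960
  … 87 more
Group by W:
  weight(W=0) = 2/15
  weight(W=1) = 1/15
Total weight = 2/15 + 1/15 = 1/5
P(W=0 | obs) = 2/15 / 1/5 = 2/3
P(W=1 | obs) = 1/15 / 1/5 = 1/3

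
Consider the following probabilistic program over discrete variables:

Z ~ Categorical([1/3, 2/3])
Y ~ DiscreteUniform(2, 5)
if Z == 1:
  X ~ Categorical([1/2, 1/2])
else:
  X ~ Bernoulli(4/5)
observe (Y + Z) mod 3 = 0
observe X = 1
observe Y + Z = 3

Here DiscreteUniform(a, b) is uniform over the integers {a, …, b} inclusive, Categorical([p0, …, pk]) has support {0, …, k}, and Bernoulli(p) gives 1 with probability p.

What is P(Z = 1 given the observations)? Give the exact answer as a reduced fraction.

Enumerate traces; 2 have nonzero weight after conditioning:
  (Z=0, Y=3, X=1) weight 1/15
  (Z=1, Y=2, X=1) weight 1/12
Group by Z:
  weight(Z=0) = 1/15
  weight(Z=1) = 1/12
Total weight = 1/15 + 1/12 = 3/20
P(Z=0 | obs) = 1/15 / 3/20 = 4/9
P(Z=1 | obs) = 1/12 / 3/20 = 5/9

P(Z = 1 | obs) = 5/9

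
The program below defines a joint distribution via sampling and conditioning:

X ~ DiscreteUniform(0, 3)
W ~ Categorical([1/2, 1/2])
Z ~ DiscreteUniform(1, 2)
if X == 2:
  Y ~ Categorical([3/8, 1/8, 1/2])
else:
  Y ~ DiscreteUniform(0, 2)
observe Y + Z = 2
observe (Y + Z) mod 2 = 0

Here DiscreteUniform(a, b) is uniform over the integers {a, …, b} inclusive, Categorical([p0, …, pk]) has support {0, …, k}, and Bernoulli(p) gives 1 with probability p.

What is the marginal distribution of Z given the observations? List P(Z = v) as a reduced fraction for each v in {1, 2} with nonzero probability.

Enumerate traces; 16 have nonzero weight after conditioning:
  (X=0, W=0, Z=1, Y=1) weight 1/48
  (X=0, W=0, Z=2, Y=0) weight 1/48
  (X=0, W=1, Z=1, Y=1) weight 1/48
  (X=0, W=1, Z=2, Y=0) weight 1/48
  (X=1, W=0, Z=1, Y=1) weight 1/48
  (X=1, W=0, Z=2, Y=0) weight 1/48
  (X=1, W=1, Z=1, Y=1) weight 1/48
  (X=1, W=1, Z=2, Y=0) weight 1/48
  … 8 more
Group by Z:
  weight(Z=1) = 9/64
  weight(Z=2) = 11/64
Total weight = 9/64 + 11/64 = 5/16
P(Z=1 | obs) = 9/64 / 5/16 = 9/20
P(Z=2 | obs) = 11/64 / 5/16 = 11/20

P(Z=1) = 9/20, P(Z=2) = 11/20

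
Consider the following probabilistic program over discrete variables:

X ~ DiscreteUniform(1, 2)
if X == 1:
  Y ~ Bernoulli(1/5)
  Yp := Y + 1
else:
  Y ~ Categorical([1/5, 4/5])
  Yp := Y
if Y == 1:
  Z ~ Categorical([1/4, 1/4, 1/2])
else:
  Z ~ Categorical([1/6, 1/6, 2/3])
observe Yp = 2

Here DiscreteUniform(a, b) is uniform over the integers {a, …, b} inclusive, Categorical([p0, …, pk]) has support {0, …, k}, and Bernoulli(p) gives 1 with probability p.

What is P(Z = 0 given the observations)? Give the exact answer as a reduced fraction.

P(Z = 0 | obs) = 1/4

Enumerate traces; 3 have nonzero weight after conditioning:
  (X=1, Y=1, Z=0) weight 1/40
  (X=1, Y=1, Z=1) weight 1/40
  (X=1, Y=1, Z=2) weight 1/20
Group by Z:
  weight(Z=0) = 1/40
  weight(Z=1) = 1/40
  weight(Z=2) = 1/20
Total weight = 1/40 + 1/40 + 1/20 = 1/10
P(Z=0 | obs) = 1/40 / 1/10 = 1/4
P(Z=1 | obs) = 1/40 / 1/10 = 1/4
P(Z=2 | obs) = 1/20 / 1/10 = 1/2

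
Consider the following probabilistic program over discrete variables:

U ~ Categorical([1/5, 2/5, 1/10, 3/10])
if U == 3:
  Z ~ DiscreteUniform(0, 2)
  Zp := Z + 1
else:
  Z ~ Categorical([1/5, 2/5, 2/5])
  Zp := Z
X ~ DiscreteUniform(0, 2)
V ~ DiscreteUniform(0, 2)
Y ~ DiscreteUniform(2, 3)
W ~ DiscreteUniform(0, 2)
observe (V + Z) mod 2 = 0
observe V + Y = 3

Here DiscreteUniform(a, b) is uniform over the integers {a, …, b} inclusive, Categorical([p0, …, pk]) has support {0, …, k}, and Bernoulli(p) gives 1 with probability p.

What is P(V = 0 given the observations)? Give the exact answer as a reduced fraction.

P(V = 0 | obs) = 31/50

Enumerate traces; 108 have nonzero weight after conditioning:
  (U=0, Z=0, X=0, V=0, Y=3, W=0) weight 1/1350
  (U=0, Z=0, X=0, V=0, Y=3, W=1) weight 1/1350
  (U=0, Z=0, X=0, V=0, Y=3, W=2) weight 1/1350
  (U=0, Z=0, X=1, V=0, Y=3, W=0) weight 1/1350
  (U=0, Z=0, X=1, V=0, Y=3, W=1) weight 1/1350
  (U=0, Z=0, X=1, V=0, Y=3, W=2) weight 1/1350
  (U=0, Z=0, X=2, V=0, Y=3, W=0) weight 1/1350
  (U=0, Z=0, X=2, V=0, Y=3, W=1) weight 1/1350
  (U=0, Z=1, X=0, V=1, Y=2, W=0) weight 1/675
  … 99 more
Group by V:
  weight(V=0) = 31/300
  weight(V=1) = 19/300
Total weight = 31/300 + 19/300 = 1/6
P(V=0 | obs) = 31/300 / 1/6 = 31/50
P(V=1 | obs) = 19/300 / 1/6 = 19/50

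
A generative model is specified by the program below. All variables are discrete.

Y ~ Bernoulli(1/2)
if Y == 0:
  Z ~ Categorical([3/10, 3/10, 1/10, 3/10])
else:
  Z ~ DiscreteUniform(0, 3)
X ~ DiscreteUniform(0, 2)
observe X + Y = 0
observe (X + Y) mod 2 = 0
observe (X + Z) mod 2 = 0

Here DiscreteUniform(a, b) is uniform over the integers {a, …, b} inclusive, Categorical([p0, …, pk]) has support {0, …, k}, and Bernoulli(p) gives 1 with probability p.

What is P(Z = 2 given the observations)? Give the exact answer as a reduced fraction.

P(Z = 2 | obs) = 1/4

Enumerate traces; 2 have nonzero weight after conditioning:
  (Y=0, Z=0, X=0) weight 1/20
  (Y=0, Z=2, X=0) weight 1/60
Group by Z:
  weight(Z=0) = 1/20
  weight(Z=2) = 1/60
Total weight = 1/20 + 1/60 = 1/15
P(Z=0 | obs) = 1/20 / 1/15 = 3/4
P(Z=2 | obs) = 1/60 / 1/15 = 1/4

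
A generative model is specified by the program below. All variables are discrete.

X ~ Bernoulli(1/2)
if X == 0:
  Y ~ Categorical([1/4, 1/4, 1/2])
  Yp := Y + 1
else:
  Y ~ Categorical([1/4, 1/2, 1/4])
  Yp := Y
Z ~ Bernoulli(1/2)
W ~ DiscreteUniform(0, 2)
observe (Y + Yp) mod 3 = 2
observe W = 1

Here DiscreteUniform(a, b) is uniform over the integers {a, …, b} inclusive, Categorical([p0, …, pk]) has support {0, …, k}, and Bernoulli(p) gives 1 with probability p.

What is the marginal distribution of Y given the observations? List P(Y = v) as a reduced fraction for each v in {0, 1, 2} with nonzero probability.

Enumerate traces; 4 have nonzero weight after conditioning:
  (X=0, Y=2, Z=0, W=1) weight 1/24
  (X=0, Y=2, Z=1, W=1) weight 1/24
  (X=1, Y=1, Z=0, W=1) weight 1/24
  (X=1, Y=1, Z=1, W=1) weight 1/24
Group by Y:
  weight(Y=1) = 1/12
  weight(Y=2) = 1/12
Total weight = 1/12 + 1/12 = 1/6
P(Y=1 | obs) = 1/12 / 1/6 = 1/2
P(Y=2 | obs) = 1/12 / 1/6 = 1/2

P(Y=1) = 1/2, P(Y=2) = 1/2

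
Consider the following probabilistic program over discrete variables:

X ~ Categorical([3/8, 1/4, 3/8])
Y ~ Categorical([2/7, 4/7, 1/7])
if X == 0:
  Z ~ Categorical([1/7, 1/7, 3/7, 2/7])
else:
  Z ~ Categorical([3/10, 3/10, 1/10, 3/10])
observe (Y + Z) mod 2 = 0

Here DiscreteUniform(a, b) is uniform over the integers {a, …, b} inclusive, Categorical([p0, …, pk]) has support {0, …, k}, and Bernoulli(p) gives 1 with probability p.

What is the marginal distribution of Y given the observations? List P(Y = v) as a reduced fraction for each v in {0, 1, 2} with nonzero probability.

P(Y=0) = 26/99, P(Y=1) = 20/33, P(Y=2) = 13/99

Enumerate traces; 18 have nonzero weight after conditioning:
  (X=0, Y=0, Z=0) weight 3/196
  (X=0, Y=0, Z=2) weight 9/196
  (X=0, Y=1, Z=1) weight 3/98
  (X=0, Y=1, Z=3) weight 3/49
  (X=0, Y=2, Z=0) weight 3/392
  (X=0, Y=2, Z=2) weight 9/392
  (X=1, Y=0, Z=0) weight 3/140
  (X=1, Y=0, Z=2) weight 1/140
  … 10 more
Group by Y:
  weight(Y=0) = 13/98
  weight(Y=1) = 15/49
  weight(Y=2) = 13/196
Total weight = 13/98 + 15/49 + 13/196 = 99/196
P(Y=0 | obs) = 13/98 / 99/196 = 26/99
P(Y=1 | obs) = 15/49 / 99/196 = 20/33
P(Y=2 | obs) = 13/196 / 99/196 = 13/99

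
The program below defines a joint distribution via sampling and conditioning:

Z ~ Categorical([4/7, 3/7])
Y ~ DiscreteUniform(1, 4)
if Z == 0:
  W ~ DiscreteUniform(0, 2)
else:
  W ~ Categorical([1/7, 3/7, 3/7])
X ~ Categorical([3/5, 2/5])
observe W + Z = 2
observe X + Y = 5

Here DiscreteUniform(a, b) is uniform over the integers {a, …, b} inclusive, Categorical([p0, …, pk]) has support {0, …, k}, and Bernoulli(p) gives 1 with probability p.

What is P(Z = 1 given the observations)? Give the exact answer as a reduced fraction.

P(Z = 1 | obs) = 27/55

Enumerate traces; 2 have nonzero weight after conditioning:
  (Z=0, Y=4, W=2, X=1) weight 2/105
  (Z=1, Y=4, W=1, X=1) weight 9/490
Group by Z:
  weight(Z=0) = 2/105
  weight(Z=1) = 9/490
Total weight = 2/105 + 9/490 = 11/294
P(Z=0 | obs) = 2/105 / 11/294 = 28/55
P(Z=1 | obs) = 9/490 / 11/294 = 27/55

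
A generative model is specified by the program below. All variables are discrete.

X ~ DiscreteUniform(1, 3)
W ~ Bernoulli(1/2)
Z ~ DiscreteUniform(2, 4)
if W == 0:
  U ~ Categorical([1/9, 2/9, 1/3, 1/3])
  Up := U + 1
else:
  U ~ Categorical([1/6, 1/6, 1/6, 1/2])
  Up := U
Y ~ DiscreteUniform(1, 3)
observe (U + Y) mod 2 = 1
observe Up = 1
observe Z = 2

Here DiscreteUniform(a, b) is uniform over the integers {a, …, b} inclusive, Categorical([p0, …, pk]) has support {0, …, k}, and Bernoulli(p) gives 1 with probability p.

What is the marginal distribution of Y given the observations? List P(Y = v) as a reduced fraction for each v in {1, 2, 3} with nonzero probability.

Enumerate traces; 9 have nonzero weight after conditioning:
  (X=1, W=0, Z=2, U=0, Y=1) weight 1/486
  (X=1, W=0, Z=2, U=0, Y=3) weight 1/486
  (X=1, W=1, Z=2, U=1, Y=2) weight 1/324
  (X=2, W=0, Z=2, U=0, Y=1) weight 1/486
  (X=2, W=0, Z=2, U=0, Y=3) weight 1/486
  (X=2, W=1, Z=2, U=1, Y=2) weight 1/324
  (X=3, W=0, Z=2, U=0, Y=1) weight 1/486
  (X=3, W=0, Z=2, U=0, Y=3) weight 1/486
  … 1 more
Group by Y:
  weight(Y=1) = 1/162
  weight(Y=2) = 1/108
  weight(Y=3) = 1/162
Total weight = 1/162 + 1/108 + 1/162 = 7/324
P(Y=1 | obs) = 1/162 / 7/324 = 2/7
P(Y=2 | obs) = 1/108 / 7/324 = 3/7
P(Y=3 | obs) = 1/162 / 7/324 = 2/7

P(Y=1) = 2/7, P(Y=2) = 3/7, P(Y=3) = 2/7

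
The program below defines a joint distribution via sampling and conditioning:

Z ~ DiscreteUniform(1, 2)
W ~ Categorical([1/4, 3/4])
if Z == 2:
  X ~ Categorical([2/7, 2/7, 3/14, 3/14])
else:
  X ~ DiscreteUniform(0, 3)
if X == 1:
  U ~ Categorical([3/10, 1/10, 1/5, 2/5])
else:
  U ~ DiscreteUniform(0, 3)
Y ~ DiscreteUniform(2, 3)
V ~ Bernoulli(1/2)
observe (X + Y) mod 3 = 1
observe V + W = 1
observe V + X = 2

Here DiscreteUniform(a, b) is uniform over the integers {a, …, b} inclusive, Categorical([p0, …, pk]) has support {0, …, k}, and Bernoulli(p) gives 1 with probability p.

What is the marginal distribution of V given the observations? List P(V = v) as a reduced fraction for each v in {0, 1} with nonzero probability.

P(V=0) = 13/18, P(V=1) = 5/18

Enumerate traces; 16 have nonzero weight after conditioning:
  (Z=1, W=0, X=1, U=0, Y=3, V=1) weight 3/1280
  (Z=1, W=0, X=1, U=1, Y=3, V=1) weight 1/1280
  (Z=1, W=0, X=1, U=2, Y=3, V=1) weight 1/640
  (Z=1, W=0, X=1, U=3, Y=3, V=1) weight 1/320
  (Z=1, W=1, X=2, U=0, Y=2, V=0) weight 3/512
  (Z=1, W=1, X=2, U=1, Y=2, V=0) weight 3/512
  (Z=1, W=1, X=2, U=2, Y=2, V=0) weight 3/512
  (Z=1, W=1, X=2, U=3, Y=2, V=0) weight 3/512
  … 8 more
Group by V:
  weight(V=0) = 39/896
  weight(V=1) = 15/896
Total weight = 39/896 + 15/896 = 27/448
P(V=0 | obs) = 39/896 / 27/448 = 13/18
P(V=1 | obs) = 15/896 / 27/448 = 5/18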